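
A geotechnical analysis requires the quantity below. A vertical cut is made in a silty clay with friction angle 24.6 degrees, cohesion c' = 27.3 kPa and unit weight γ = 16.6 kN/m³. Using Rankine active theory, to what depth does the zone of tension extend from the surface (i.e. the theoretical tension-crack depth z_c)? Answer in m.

K_a = tan²(45° − 24.6°/2) = 0.4121; √K_a = 0.6420.
The active pressure is zero where K_a γ z = 2c√K_a, so z_c = 2c/(γ√K_a) = 2×27.3/(16.6×0.6420) = 5.123 m.

5.12 m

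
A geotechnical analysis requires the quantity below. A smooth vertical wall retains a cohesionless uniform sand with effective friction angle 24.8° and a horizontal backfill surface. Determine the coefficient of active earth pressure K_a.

K_a = (1 − sin φ)/(1 + sin φ) = (1 − sin 24.8°)/(1 + sin 24.8°) = 0.4090.

0.409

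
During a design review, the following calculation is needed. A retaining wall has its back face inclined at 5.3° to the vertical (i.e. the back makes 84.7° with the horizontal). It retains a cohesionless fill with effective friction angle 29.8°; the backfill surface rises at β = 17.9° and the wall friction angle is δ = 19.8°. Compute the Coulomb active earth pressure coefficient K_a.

K_a = sin²(α+φ) / [sin²α · sin(α−δ) · (1 + √{sin(φ+δ)sin(φ−β) / (sin(α−δ)sin(α+β))})²].
With α = 84.7°, φ = 29.8°, δ = 19.8°, β = 17.9°: K_a = 0.4564.

0.456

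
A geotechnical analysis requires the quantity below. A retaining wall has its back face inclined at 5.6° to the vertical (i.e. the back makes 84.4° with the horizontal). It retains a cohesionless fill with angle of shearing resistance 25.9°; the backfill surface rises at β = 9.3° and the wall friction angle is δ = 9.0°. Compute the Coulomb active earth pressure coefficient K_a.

K_a = sin²(α+φ) / [sin²α · sin(α−δ) · (1 + √{sin(φ+δ)sin(φ−β) / (sin(α−δ)sin(α+β))})²].
With α = 84.4°, φ = 25.9°, δ = 9.0°, β = 9.3°: K_a = 0.4607.

0.461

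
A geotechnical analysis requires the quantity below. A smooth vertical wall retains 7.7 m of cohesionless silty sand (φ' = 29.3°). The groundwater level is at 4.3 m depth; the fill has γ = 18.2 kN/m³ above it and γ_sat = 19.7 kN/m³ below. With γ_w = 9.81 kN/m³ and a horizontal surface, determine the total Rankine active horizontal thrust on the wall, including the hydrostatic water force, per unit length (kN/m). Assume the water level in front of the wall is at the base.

K_a = tan²(45° − φ/2) = 0.3428.
γ' = 19.7 − 9.81 = 9.890 kN/m³. Depth below WT = 3.4 m.
σ'_h at WT = K_a γ d_w = 26.83 kPa; at base = 26.83 + K_a γ' × 3.4 = 38.36 kPa.
P₁ (0–4.3 m) = ½×26.83×4.3 = 57.69. P₂ (4.3–7.7 m) = ½(26.83+38.36)×3.4 = 110.8.
P_w = ½ γ_w h₂² = 0.5×9.81×3.4² = 56.70. Total = 57.69+110.8+56.70 = 225.2 kN/m.

225 kN/m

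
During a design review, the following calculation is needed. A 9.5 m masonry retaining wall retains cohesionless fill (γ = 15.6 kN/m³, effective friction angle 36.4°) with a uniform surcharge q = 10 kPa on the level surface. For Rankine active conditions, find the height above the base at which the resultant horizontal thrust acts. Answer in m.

K_a = 0.2552.
Triangular part P₁ = ½K_aγH² = 179.6 at H/3 = 3.167 m; rectangular part P₂ = K_a q H = 24.24 at H/2 = 4.750 m.
ȳ = (P₁·3.167 + P₂·4.750)/(P₁+P₂) = 3.355 m.

3.35 m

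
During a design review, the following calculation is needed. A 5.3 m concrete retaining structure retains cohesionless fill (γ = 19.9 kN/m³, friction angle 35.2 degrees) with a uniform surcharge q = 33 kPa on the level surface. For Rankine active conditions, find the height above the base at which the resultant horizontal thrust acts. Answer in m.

K_a = 0.2687.
Triangular part P₁ = ½K_aγH² = 75.10 at H/3 = 1.767 m; rectangular part P₂ = K_a q H = 46.99 at H/2 = 2.650 m.
ȳ = (P₁·1.767 + P₂·2.650)/(P₁+P₂) = 2.107 m.

2.11 m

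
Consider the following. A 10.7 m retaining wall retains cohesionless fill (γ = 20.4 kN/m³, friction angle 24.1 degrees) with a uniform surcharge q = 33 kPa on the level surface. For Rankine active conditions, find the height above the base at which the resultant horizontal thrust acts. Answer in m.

3.98 m

K_a = 0.4201.
Triangular part P₁ = ½K_aγH² = 490.6 at H/3 = 3.567 m; rectangular part P₂ = K_a q H = 148.3 at H/2 = 5.350 m.
ȳ = (P₁·3.567 + P₂·5.350)/(P₁+P₂) = 3.981 m.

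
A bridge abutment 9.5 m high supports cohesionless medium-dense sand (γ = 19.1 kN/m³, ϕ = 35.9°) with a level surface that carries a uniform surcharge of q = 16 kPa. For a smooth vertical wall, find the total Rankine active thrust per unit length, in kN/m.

K_a = tan²(45° − φ/2) = 0.2607.
Soil triangle: ½ K_a γ H² = 0.5×0.2607×19.1×9.5² = 224.7 kN/m.
Surcharge rectangle: K_a q H = 0.2607×16×9.5 = 39.63 kN/m.
Total = 224.7 + 39.63 = 264.4 kN/m.

264 kN/m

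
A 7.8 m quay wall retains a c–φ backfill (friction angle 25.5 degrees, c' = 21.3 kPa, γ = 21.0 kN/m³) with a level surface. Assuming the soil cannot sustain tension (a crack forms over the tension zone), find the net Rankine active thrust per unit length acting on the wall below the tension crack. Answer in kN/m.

K_a = 0.3981; √K_a = 0.6310.
Tension-crack depth z_c = 2c/(γ√K_a) = 2×21.3/(21.0×0.6310) = 3.215 m.
σ_a at base = K_a γ H − 2c√K_a = 0.3981×21.0×7.8 − 2×21.3×0.6310 = 38.33 kPa.
P_a = ½ × 38.33 × (H − z_c) = 0.5×38.33×4.585 = 87.87 kN/m.

87.9 kN/m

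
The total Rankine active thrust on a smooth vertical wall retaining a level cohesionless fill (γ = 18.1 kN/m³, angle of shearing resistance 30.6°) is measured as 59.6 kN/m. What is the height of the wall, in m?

4.50 m

K_a = 0.3253. P_a = ½ K_a γ H² ⇒ H = √(2P_a/(K_a γ)).
H = √(2×59.6/(0.3253×18.1)) = 4.499 m.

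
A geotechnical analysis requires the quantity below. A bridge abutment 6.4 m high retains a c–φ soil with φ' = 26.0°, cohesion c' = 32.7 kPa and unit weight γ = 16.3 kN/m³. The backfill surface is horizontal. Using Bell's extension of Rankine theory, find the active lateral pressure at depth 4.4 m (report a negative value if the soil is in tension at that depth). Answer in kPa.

-12.9 kPa

K_a = (1 − sin φ)/(1 + sin φ) = 0.3905.
σ_a = K_a γ z − 2c√K_a = 0.3905×16.3×4.4 − 2×32.7×0.6249 = -12.86 kPa.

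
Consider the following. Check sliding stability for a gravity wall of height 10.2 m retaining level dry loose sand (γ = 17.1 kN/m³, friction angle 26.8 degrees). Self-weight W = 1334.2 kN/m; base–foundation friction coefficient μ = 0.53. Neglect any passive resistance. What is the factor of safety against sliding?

K_a = tan²(45° − 26.8°/2) = 0.3785.
P_a = ½K_aγH² = 0.5×0.3785×17.1×10.2² = 336.7 kN/m, acting at H/3 = 3.400 m above the base.
FS_sliding = μW / P_a = 0.53×1334.2 / 336.7 = 2.100.

2.10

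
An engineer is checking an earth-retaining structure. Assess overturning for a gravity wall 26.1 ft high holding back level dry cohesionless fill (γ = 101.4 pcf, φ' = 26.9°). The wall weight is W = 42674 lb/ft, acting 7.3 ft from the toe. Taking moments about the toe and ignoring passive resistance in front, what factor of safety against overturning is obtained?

K_a = tan²(45° − 26.9°/2) = 0.3770.
P_a = ½K_aγH² = 0.5×0.3770×101.4×26.1² = 13020 lb/ft, acting at H/3 = 8.700 ft above the base.
Overturning moment M_o = P_a × H/3 = 13020 × 8.700 = 113300.
Resisting moment M_r = W × 7.3 = 42674 × 7.3 = 311500.
FS_overturning = M_r/M_o = 311500/113300 = 2.750.

2.75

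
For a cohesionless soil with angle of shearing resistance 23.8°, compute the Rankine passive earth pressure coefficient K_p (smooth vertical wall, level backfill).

K_p = (1 + sin φ)/(1 − sin φ) = tan²(45° + 23.8°/2) = 2.353.

2.35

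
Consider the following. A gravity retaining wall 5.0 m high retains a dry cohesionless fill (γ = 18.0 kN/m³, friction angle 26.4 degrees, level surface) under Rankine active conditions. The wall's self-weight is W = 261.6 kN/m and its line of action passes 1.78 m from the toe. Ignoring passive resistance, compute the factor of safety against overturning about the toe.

3.23

K_a = tan²(45° − 26.4°/2) = 0.3844.
P_a = ½K_aγH² = 0.5×0.3844×18.0×5.0² = 86.50 kN/m, acting at H/3 = 1.667 m above the base.
Overturning moment M_o = P_a × H/3 = 86.50 × 1.667 = 144.2.
Resisting moment M_r = W × 1.78 = 261.6 × 1.78 = 465.6.
FS_overturning = M_r/M_o = 465.6/144.2 = 3.230.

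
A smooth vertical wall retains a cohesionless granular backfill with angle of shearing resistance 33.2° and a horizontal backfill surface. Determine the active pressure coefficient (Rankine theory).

0.292

K_a = (1 − sin φ)/(1 + sin φ) = (1 − sin 33.2°)/(1 + sin 33.2°) = 0.2924.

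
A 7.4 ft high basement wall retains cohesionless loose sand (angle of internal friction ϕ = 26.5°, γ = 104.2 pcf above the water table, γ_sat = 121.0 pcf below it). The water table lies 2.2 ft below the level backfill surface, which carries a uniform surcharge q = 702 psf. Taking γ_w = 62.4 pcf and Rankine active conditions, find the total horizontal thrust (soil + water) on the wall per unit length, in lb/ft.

3690 lb/ft

K_a = tan²(45° − φ/2) = 0.3829.
γ' = 121.0 − 62.4 = 58.60 pcf. h₂ = H − d_w = 5.2 ft.
σ'_h: at surface K_a·q = 268.8; at WT K_a(q+γd_w) = 356.6; at base K_a(q+γd_w+γ'h₂) = 473.3 psf.
P₁ = ½(268.8+356.6)×2.2 = 688.0; P₂ = ½(356.6+473.3)×5.2 = 2158; P_w = ½γ_w h₂² = 843.6.
Total = 688.0+2158+843.6 = 3689 lb/ft.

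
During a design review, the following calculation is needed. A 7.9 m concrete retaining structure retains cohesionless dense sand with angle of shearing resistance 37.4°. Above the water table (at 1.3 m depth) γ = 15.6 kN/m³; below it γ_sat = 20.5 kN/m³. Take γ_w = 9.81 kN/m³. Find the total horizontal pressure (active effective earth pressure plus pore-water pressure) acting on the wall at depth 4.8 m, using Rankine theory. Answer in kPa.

K_a = (1 − sin φ)/(1 + sin φ) = 0.2443.
γ' = 20.5 − 9.81 = 10.69 kN/m³.
Effective vertical stress at 4.8 m: σ'_v = 15.6×1.3 + 10.69×3.50 = 57.70 kPa.
σ'_h = K_a σ'_v = 0.2443 × 57.70 = 14.09 kPa; u = γ_w × 3.50 = 34.34 kPa.
Total σ_h = 14.09 + 34.34 = 48.43 kPa.

48.4 kPa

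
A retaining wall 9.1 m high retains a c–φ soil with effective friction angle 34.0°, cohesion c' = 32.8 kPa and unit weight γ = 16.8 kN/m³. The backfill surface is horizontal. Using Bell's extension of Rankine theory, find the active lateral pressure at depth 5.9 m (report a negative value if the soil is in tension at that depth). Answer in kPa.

K_a = (1 − sin φ)/(1 + sin φ) = 0.2827.
σ_a = K_a γ z − 2c√K_a = 0.2827×16.8×5.9 − 2×32.8×0.5317 = -6.857 kPa.

-6.86 kPa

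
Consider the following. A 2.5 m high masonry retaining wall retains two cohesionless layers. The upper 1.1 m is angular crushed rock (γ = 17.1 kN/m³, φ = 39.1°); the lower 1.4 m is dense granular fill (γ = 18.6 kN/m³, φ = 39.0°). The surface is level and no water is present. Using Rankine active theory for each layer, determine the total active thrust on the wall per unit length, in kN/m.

K_a1 = tan²(45°−39.1°/2) = 0.2265; K_a2 = tan²(45°−39.0°/2) = 0.2275.
Layer 1: σ at base = K_a1 γ₁ h₁ = 4.260 kPa; P₁ = ½×4.260×1.1 = 2.343.
Layer 2: σ_v at top = γ₁h₁ = 18.81; σ_h top = K_a2×18.81 = 4.279; σ_h base = K_a2×(18.81+18.6×1.4) = 10.20.
P₂ = ½(4.279+10.20)×1.4 = 10.14. Total P_a = 2.343+10.14 = 12.48 kN/m.

12.5 kN/m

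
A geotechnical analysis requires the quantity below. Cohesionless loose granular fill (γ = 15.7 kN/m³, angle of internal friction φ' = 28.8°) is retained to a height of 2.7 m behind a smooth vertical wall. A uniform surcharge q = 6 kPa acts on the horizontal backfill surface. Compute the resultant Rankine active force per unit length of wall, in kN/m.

25.7 kN/m

K_a = tan²(45° − φ/2) = 0.3498.
Soil triangle: ½ K_a γ H² = 0.5×0.3498×15.7×2.7² = 20.02 kN/m.
Surcharge rectangle: K_a q H = 0.3498×6×2.7 = 5.666 kN/m.
Total = 20.02 + 5.666 = 25.68 kN/m.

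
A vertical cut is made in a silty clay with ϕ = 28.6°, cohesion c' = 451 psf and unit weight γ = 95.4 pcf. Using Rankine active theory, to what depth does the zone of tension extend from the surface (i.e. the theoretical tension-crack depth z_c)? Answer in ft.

15.9 ft

K_a = tan²(45° − 28.6°/2) = 0.3525; √K_a = 0.5938.
The active pressure is zero where K_a γ z = 2c√K_a, so z_c = 2c/(γ√K_a) = 2×451/(95.4×0.5938) = 15.92 ft.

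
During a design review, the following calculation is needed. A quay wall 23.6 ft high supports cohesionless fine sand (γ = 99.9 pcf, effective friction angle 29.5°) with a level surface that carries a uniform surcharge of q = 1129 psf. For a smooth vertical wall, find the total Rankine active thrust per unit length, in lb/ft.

18500 lb/ft

K_a = tan²(45° − φ/2) = 0.3401.
Soil triangle: ½ K_a γ H² = 0.5×0.3401×99.9×23.6² = 9462 lb/ft.
Surcharge rectangle: K_a q H = 0.3401×1129×23.6 = 9062 lb/ft.
Total = 9462 + 9062 = 18520 lb/ft.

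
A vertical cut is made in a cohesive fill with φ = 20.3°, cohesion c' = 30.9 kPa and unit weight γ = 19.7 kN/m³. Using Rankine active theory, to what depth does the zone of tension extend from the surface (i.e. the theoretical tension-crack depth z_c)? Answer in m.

K_a = tan²(45° − 20.3°/2) = 0.4849; √K_a = 0.6963.
The active pressure is zero where K_a γ z = 2c√K_a, so z_c = 2c/(γ√K_a) = 2×30.9/(19.7×0.6963) = 4.505 m.

4.51 m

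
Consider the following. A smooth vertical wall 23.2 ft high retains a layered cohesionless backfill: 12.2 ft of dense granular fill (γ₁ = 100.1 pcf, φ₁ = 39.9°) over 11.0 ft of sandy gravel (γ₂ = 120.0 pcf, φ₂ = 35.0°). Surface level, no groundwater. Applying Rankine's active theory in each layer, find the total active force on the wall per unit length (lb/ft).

7230 lb/ft

K_a1 = tan²(45°−39.9°/2) = 0.2184; K_a2 = tan²(45°−35.0°/2) = 0.2710.
Layer 1: σ at base = K_a1 γ₁ h₁ = 266.8 psf; P₁ = ½×266.8×12.2 = 1627.
Layer 2: σ_v at top = γ₁h₁ = 1221; σ_h top = K_a2×1221 = 330.9; σ_h base = K_a2×(1221+120.0×11.0) = 688.6.
P₂ = ½(330.9+688.6)×11.0 = 5608. Total P_a = 1627+5608 = 7235 lb/ft.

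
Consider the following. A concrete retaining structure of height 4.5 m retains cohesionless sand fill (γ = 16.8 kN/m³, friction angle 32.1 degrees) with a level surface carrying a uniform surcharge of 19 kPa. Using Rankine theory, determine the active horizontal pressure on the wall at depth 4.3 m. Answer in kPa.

K_a = (1 − sin φ)/(1 + sin φ) = 0.3060.
σ_v = γz + q = 16.8 × 4.3 + 19 = 91.24 kPa.
σ_h = K_a σ_v = 0.3060 × 91.24 = 27.92 kPa.

27.9 kPa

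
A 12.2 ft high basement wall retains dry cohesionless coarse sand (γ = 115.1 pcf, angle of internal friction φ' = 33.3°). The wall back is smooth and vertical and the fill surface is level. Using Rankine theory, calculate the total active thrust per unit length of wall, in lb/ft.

K_a = tan²(45° − φ/2) = 0.2911.
P_a = ½ K_a γ H² = 0.5 × 0.2911 × 115.1 × 12.2² = 2494 lb/ft.

2490 lb/ft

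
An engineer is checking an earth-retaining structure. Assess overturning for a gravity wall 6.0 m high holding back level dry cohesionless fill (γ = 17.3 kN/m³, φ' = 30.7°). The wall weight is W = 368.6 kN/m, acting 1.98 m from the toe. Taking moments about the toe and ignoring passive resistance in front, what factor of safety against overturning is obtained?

K_a = tan²(45° − 30.7°/2) = 0.3240.
P_a = ½K_aγH² = 0.5×0.3240×17.3×6.0² = 100.9 kN/m, acting at H/3 = 2.000 m above the base.
Overturning moment M_o = P_a × H/3 = 100.9 × 2.000 = 201.8.
Resisting moment M_r = W × 1.98 = 368.6 × 1.98 = 729.8.
FS_overturning = M_r/M_o = 729.8/201.8 = 3.617.

3.62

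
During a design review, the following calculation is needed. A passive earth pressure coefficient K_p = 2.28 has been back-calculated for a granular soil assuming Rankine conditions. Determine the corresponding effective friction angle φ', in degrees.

23.0°

K_p = (1+sin φ)/(1−sin φ) ⇒ sin φ = (K_p − 1)/(K_p + 1) = 0.3902.
φ = arcsin(0.3902) = 22.97°.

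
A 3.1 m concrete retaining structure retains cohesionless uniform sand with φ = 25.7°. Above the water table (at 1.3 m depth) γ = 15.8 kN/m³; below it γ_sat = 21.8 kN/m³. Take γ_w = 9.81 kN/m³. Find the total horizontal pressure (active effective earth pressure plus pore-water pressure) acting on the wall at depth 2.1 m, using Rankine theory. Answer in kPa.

19.8 kPa

K_a = (1 − sin φ)/(1 + sin φ) = 0.3950.
γ' = 21.8 − 9.81 = 11.99 kN/m³.
Effective vertical stress at 2.1 m: σ'_v = 15.8×1.3 + 11.99×0.800 = 30.13 kPa.
σ'_h = K_a σ'_v = 0.3950 × 30.13 = 11.90 kPa; u = γ_w × 0.800 = 7.848 kPa.
Total σ_h = 11.90 + 7.848 = 19.75 kPa.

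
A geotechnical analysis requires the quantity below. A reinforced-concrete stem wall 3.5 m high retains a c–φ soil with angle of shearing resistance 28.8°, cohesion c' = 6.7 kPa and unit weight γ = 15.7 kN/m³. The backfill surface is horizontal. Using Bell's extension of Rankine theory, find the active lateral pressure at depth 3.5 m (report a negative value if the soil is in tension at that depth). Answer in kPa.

11.3 kPa

K_a = (1 − sin φ)/(1 + sin φ) = 0.3498.
σ_a = K_a γ z − 2c√K_a = 0.3498×15.7×3.5 − 2×6.7×0.5914 = 11.29 kPa.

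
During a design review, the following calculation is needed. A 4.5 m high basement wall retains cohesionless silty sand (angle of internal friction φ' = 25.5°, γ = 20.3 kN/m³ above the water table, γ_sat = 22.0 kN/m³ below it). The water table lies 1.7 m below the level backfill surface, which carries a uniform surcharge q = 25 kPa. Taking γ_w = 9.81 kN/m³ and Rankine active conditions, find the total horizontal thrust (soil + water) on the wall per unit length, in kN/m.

152 kN/m

K_a = tan²(45° − φ/2) = 0.3981.
γ' = 22.0 − 9.81 = 12.19 kN/m³. h₂ = H − d_w = 2.8 m.
σ'_h: at surface K_a·q = 9.953; at WT K_a(q+γd_w) = 23.69; at base K_a(q+γd_w+γ'h₂) = 37.28 kPa.
P₁ = ½(9.953+23.69)×1.7 = 28.60; P₂ = ½(23.69+37.28)×2.8 = 85.36; P_w = ½γ_w h₂² = 38.46.
Total = 28.60+85.36+38.46 = 152.4 kN/m.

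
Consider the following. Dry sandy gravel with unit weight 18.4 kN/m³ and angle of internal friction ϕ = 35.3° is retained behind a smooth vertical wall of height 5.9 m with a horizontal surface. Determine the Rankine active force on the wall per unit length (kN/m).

K_a = tan²(45° − φ/2) = 0.2675.
P_a = ½ K_a γ H² = 0.5 × 0.2675 × 18.4 × 5.9² = 85.68 kN/m.

85.7 kN/m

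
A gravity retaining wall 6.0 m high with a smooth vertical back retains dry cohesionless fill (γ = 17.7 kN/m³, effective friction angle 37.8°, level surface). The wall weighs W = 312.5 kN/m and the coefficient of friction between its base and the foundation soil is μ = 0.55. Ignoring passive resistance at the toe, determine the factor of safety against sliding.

K_a = tan²(45° − 37.8°/2) = 0.2400.
P_a = ½K_aγH² = 0.5×0.2400×17.7×6.0² = 76.46 kN/m, acting at H/3 = 2.000 m above the base.
FS_sliding = μW / P_a = 0.55×312.5 / 76.46 = 2.248.

2.25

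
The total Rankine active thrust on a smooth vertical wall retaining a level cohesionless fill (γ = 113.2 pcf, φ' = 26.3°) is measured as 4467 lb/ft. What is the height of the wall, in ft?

K_a = 0.3859. P_a = ½ K_a γ H² ⇒ H = √(2P_a/(K_a γ)).
H = √(2×4467/(0.3859×113.2)) = 14.30 ft.

14.3 ft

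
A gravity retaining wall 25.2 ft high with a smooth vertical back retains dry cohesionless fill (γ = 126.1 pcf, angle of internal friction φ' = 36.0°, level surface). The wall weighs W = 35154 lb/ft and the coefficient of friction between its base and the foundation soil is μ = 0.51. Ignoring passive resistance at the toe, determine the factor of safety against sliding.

K_a = tan²(45° − 36.0°/2) = 0.2596.
P_a = ½K_aγH² = 0.5×0.2596×126.1×25.2² = 10390 lb/ft, acting at H/3 = 8.400 ft above the base.
FS_sliding = μW / P_a = 0.51×35154 / 10390 = 1.725.

1.72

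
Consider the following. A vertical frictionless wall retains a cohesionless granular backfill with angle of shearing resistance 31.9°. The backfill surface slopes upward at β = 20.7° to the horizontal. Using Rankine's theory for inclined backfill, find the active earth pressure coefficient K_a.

K_a = cos β · (cos β − √(cos²β − cos²φ)) / (cos β + √(cos²β − cos²φ)).
cos β = 0.9354, cos φ = 0.8490, √(cos²β − cos²φ) = 0.3928.
K_a = 0.9354 × (0.9354 − 0.3928)/(0.9354 + 0.3928) = 0.3822.

0.382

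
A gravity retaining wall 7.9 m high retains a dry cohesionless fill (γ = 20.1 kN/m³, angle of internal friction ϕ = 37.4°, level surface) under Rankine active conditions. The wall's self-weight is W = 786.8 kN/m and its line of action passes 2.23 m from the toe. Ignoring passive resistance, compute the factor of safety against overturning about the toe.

K_a = tan²(45° − 37.4°/2) = 0.2443.
P_a = ½K_aγH² = 0.5×0.2443×20.1×7.9² = 153.2 kN/m, acting at H/3 = 2.633 m above the base.
Overturning moment M_o = P_a × H/3 = 153.2 × 2.633 = 403.4.
Resisting moment M_r = W × 2.23 = 786.8 × 2.23 = 1755.
FS_overturning = M_r/M_o = 1755/403.4 = 4.349.

4.35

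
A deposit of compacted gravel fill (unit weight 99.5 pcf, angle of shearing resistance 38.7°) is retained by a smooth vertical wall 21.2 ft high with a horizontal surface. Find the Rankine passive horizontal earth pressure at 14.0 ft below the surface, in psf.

K_p = (1 + sin φ)/(1 − sin φ) = 4.337.
σ_h = K_p γ z = 4.337 × 99.5 × 14.0 = 6041 psf.

6040 psf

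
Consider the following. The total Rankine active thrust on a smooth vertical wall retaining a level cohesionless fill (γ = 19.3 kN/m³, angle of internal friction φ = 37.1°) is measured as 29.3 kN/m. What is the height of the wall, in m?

K_a = 0.2475. P_a = ½ K_a γ H² ⇒ H = √(2P_a/(K_a γ)).
H = √(2×29.3/(0.2475×19.3)) = 3.503 m.

3.50 m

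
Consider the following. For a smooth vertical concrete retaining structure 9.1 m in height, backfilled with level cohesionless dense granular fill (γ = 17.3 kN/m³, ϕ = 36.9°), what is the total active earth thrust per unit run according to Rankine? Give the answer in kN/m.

179 kN/m

K_a = tan²(45° − φ/2) = 0.2497.
P_a = ½ K_a γ H² = 0.5 × 0.2497 × 17.3 × 9.1² = 178.8 kN/m.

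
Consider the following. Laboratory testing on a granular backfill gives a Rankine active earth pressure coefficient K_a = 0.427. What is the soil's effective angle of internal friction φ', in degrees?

23.7°

K_a = tan²(45° − φ/2) ⇒ 45° − φ/2 = arctan(√0.427) = 33.16°.
φ = 2(45° − 33.16°) = 23.67°.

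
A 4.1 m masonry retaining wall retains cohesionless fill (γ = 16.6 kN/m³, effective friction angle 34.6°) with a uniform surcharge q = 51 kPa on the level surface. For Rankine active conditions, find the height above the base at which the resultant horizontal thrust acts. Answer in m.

1.78 m

K_a = 0.2756.
Triangular part P₁ = ½K_aγH² = 38.46 at H/3 = 1.367 m; rectangular part P₂ = K_a q H = 57.64 at H/2 = 2.050 m.
ȳ = (P₁·1.367 + P₂·2.050)/(P₁+P₂) = 1.777 m.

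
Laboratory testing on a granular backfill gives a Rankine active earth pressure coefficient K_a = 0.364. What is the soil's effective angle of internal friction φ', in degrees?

27.8°

K_a = tan²(45° − φ/2) ⇒ 45° − φ/2 = arctan(√0.364) = 31.10°.
φ = 2(45° − 31.10°) = 27.79°.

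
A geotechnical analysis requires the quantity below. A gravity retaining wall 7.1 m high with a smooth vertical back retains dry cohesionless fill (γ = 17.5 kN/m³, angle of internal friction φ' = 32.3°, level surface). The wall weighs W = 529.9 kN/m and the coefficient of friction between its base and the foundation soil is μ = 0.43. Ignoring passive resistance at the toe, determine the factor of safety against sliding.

1.70

K_a = tan²(45° − 32.3°/2) = 0.3035.
P_a = ½K_aγH² = 0.5×0.3035×17.5×7.1² = 133.9 kN/m, acting at H/3 = 2.367 m above the base.
FS_sliding = μW / P_a = 0.43×529.9 / 133.9 = 1.702.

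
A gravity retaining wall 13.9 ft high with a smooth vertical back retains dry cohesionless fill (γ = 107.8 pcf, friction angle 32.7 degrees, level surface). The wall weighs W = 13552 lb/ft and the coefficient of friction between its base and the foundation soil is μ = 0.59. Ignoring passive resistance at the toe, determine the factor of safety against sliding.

K_a = tan²(45° − 32.7°/2) = 0.2985.
P_a = ½K_aγH² = 0.5×0.2985×107.8×13.9² = 3109 lb/ft, acting at H/3 = 4.633 ft above the base.
FS_sliding = μW / P_a = 0.59×13552 / 3109 = 2.572.

2.57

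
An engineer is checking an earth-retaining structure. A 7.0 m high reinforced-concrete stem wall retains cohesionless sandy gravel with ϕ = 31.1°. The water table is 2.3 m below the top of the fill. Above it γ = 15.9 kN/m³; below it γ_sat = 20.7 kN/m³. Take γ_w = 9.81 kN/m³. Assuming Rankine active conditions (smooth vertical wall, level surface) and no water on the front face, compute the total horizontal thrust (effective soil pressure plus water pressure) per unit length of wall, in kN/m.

215 kN/m

K_a = tan²(45° − φ/2) = 0.3188.
γ' = 20.7 − 9.81 = 10.89 kN/m³. Depth below WT = 4.7 m.
σ'_h at WT = K_a γ d_w = 11.66 kPa; at base = 11.66 + K_a γ' × 4.7 = 27.98 kPa.
P₁ (0–2.3 m) = ½×11.66×2.3 = 13.41. P₂ (2.3–7.0 m) = ½(11.66+27.98)×4.7 = 93.14.
P_w = ½ γ_w h₂² = 0.5×9.81×4.7² = 108.4. Total = 13.41+93.14+108.4 = 214.9 kN/m.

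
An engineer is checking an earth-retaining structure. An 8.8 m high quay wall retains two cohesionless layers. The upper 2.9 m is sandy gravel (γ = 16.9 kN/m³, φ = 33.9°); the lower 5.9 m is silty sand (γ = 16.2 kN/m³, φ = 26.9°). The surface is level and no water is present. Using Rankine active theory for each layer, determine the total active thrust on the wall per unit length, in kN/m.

K_a1 = tan²(45°−33.9°/2) = 0.2839; K_a2 = tan²(45°−26.9°/2) = 0.3770.
Layer 1: σ at base = K_a1 γ₁ h₁ = 13.91 kPa; P₁ = ½×13.91×2.9 = 20.18.
Layer 2: σ_v at top = γ₁h₁ = 49.01; σ_h top = K_a2×49.01 = 18.48; σ_h base = K_a2×(49.01+16.2×5.9) = 54.51.
P₂ = ½(18.48+54.51)×5.9 = 215.3. Total P_a = 20.18+215.3 = 235.5 kN/m.

235 kN/m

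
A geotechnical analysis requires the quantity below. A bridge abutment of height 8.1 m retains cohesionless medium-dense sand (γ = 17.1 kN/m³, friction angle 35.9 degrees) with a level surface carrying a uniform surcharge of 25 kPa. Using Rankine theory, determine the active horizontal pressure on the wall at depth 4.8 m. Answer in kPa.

K_a = (1 − sin φ)/(1 + sin φ) = 0.2607.
σ_v = γz + q = 17.1 × 4.8 + 25 = 107.1 kPa.
σ_h = K_a σ_v = 0.2607 × 107.1 = 27.92 kPa.

27.9 kPa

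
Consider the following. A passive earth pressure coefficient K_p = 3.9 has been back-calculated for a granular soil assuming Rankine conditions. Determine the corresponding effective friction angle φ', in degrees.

K_p = (1+sin φ)/(1−sin φ) ⇒ sin φ = (K_p − 1)/(K_p + 1) = 0.5918.
φ = arcsin(0.5918) = 36.29°.

36.3°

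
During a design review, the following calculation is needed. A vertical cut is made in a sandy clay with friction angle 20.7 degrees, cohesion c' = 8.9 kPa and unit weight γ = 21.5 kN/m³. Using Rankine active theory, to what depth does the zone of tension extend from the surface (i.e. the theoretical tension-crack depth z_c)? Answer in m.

K_a = tan²(45° − 20.7°/2) = 0.4777; √K_a = 0.6911.
The active pressure is zero where K_a γ z = 2c√K_a, so z_c = 2c/(γ√K_a) = 2×8.9/(21.5×0.6911) = 1.198 m.

1.20 m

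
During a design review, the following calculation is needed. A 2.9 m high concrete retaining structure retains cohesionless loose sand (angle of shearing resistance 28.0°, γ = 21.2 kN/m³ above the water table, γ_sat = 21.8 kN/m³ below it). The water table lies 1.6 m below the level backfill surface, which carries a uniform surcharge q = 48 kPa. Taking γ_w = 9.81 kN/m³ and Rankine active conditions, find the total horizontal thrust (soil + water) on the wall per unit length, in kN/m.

87.9 kN/m

K_a = tan²(45° − φ/2) = 0.3610.
γ' = 21.8 − 9.81 = 11.99 kN/m³. h₂ = H − d_w = 1.3 m.
σ'_h: at surface K_a·q = 17.33; at WT K_a(q+γd_w) = 29.58; at base K_a(q+γd_w+γ'h₂) = 35.20 kPa.
P₁ = ½(17.33+29.58)×1.6 = 37.52; P₂ = ½(29.58+35.20)×1.3 = 42.11; P_w = ½γ_w h₂² = 8.289.
Total = 37.52+42.11+8.289 = 87.92 kN/m.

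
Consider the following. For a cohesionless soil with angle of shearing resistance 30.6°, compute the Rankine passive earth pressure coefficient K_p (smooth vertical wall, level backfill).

K_p = (1 + sin φ)/(1 − sin φ) = tan²(45° + 30.6°/2) = 3.074.

3.07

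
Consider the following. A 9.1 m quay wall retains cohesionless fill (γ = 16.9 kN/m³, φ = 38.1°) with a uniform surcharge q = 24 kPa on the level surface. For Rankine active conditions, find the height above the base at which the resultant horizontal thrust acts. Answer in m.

3.39 m

K_a = 0.2368.
Triangular part P₁ = ½K_aγH² = 165.7 at H/3 = 3.033 m; rectangular part P₂ = K_a q H = 51.72 at H/2 = 4.550 m.
ȳ = (P₁·3.033 + P₂·4.550)/(P₁+P₂) = 3.394 m.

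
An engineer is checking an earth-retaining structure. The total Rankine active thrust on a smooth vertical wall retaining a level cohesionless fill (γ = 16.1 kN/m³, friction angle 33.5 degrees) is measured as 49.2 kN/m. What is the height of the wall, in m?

4.60 m

K_a = 0.2887. P_a = ½ K_a γ H² ⇒ H = √(2P_a/(K_a γ)).
H = √(2×49.2/(0.2887×16.1)) = 4.601 m.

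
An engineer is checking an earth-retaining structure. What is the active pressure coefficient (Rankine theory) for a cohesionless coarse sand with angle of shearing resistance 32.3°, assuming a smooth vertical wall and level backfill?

K_a = tan²(45° − φ/2) = tan²(28.85°) = 0.3035.

0.303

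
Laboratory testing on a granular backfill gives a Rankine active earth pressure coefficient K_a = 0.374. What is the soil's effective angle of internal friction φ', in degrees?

K_a = tan²(45° − φ/2) ⇒ 45° − φ/2 = arctan(√0.374) = 31.45°.
φ = 2(45° − 31.45°) = 27.10°.

27.1°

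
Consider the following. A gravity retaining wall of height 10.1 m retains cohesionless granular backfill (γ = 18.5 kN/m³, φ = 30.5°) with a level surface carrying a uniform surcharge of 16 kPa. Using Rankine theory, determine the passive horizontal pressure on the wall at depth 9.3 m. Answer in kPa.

K_p = (1 + sin φ)/(1 − sin φ) = 3.061.
σ_v = γz + q = 18.5 × 9.3 + 16 = 188.1 kPa.
σ_h = K_p σ_v = 3.061 × 188.1 = 575.7 kPa.

576 kPa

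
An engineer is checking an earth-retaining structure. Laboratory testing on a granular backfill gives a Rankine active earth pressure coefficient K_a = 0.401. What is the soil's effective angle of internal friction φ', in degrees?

K_a = tan²(45° − φ/2) ⇒ 45° − φ/2 = arctan(√0.401) = 32.34°.
φ = 2(45° − 32.34°) = 25.31°.

25.3°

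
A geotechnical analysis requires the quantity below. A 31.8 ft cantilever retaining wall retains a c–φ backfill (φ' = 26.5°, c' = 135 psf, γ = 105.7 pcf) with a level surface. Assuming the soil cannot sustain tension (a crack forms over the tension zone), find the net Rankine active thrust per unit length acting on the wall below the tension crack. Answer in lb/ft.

K_a = 0.3829; √K_a = 0.6188.
Tension-crack depth z_c = 2c/(γ√K_a) = 2×135/(105.7×0.6188) = 4.128 ft.
σ_a at base = K_a γ H − 2c√K_a = 0.3829×105.7×31.8 − 2×135×0.6188 = 1120 psf.
P_a = ½ × 1120 × (H − z_c) = 0.5×1120×27.67 = 15500 lb/ft.

15500 lb/ft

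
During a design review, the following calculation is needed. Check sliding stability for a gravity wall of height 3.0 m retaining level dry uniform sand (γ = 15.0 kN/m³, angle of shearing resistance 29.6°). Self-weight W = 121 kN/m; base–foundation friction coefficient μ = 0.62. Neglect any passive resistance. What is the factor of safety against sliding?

K_a = tan²(45° − 29.6°/2) = 0.3387.
P_a = ½K_aγH² = 0.5×0.3387×15.0×3.0² = 22.86 kN/m, acting at H/3 = 1.000 m above the base.
FS_sliding = μW / P_a = 0.62×121 / 22.86 = 3.281.

3.28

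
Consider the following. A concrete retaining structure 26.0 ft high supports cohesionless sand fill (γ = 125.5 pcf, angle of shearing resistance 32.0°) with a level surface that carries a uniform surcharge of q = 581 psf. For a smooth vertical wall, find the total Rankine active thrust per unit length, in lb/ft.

17700 lb/ft

K_a = tan²(45° − φ/2) = 0.3073.
Soil triangle: ½ K_a γ H² = 0.5×0.3073×125.5×26.0² = 13030 lb/ft.
Surcharge rectangle: K_a q H = 0.3073×581×26.0 = 4641 lb/ft.
Total = 13030 + 4641 = 17680 lb/ft.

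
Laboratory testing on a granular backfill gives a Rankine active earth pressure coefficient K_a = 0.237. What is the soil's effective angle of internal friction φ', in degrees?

38.1°

K_a = tan²(45° − φ/2) ⇒ 45° − φ/2 = arctan(√0.237) = 25.96°.
φ = 2(45° − 25.96°) = 38.08°.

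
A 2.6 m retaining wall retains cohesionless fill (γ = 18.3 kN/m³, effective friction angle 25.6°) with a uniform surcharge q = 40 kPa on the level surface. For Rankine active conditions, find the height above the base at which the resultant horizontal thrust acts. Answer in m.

K_a = 0.3966.
Triangular part P₁ = ½K_aγH² = 24.53 at H/3 = 0.8667 m; rectangular part P₂ = K_a q H = 41.24 at H/2 = 1.300 m.
ȳ = (P₁·0.8667 + P₂·1.300)/(P₁+P₂) = 1.138 m.

1.14 m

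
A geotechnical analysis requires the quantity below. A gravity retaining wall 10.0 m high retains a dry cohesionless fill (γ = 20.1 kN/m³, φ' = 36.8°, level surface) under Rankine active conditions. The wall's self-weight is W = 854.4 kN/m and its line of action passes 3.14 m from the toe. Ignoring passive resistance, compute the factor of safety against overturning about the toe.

K_a = tan²(45° − 36.8°/2) = 0.2508.
P_a = ½K_aγH² = 0.5×0.2508×20.1×10.0² = 252.0 kN/m, acting at H/3 = 3.333 m above the base.
Overturning moment M_o = P_a × H/3 = 252.0 × 3.333 = 840.1.
Resisting moment M_r = W × 3.14 = 854.4 × 3.14 = 2683.
FS_overturning = M_r/M_o = 2683/840.1 = 3.194.

3.19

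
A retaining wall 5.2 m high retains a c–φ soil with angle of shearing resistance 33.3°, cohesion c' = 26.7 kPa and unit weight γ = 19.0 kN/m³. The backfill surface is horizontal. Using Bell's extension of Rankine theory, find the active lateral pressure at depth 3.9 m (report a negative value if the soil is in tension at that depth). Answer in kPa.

K_a = (1 − sin φ)/(1 + sin φ) = 0.2911.
σ_a = K_a γ z − 2c√K_a = 0.2911×19.0×3.9 − 2×26.7×0.5396 = -7.240 kPa.

-7.24 kPa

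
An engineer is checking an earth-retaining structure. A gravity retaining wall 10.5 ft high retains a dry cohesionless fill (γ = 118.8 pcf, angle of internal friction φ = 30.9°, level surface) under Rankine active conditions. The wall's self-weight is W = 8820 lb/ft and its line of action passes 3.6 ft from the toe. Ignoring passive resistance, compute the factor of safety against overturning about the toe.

4.31

K_a = tan²(45° − 30.9°/2) = 0.3214.
P_a = ½K_aγH² = 0.5×0.3214×118.8×10.5² = 2105 lb/ft, acting at H/3 = 3.500 ft above the base.
Overturning moment M_o = P_a × H/3 = 2105 × 3.500 = 7367.
Resisting moment M_r = W × 3.6 = 8820 × 3.6 = 31750.
FS_overturning = M_r/M_o = 31750/7367 = 4.310.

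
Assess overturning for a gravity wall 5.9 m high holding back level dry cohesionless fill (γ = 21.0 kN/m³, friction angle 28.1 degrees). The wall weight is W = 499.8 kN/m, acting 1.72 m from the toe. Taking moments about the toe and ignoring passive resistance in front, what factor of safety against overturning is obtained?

3.33

K_a = tan²(45° − 28.1°/2) = 0.3596.
P_a = ½K_aγH² = 0.5×0.3596×21.0×5.9² = 131.4 kN/m, acting at H/3 = 1.967 m above the base.
Overturning moment M_o = P_a × H/3 = 131.4 × 1.967 = 258.5.
Resisting moment M_r = W × 1.72 = 499.8 × 1.72 = 859.7.
FS_overturning = M_r/M_o = 859.7/258.5 = 3.326.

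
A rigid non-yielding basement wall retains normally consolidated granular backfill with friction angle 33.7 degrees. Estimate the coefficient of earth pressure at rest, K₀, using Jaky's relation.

K₀ = 1 − sin φ' = 1 − sin 33.7° = 0.4452.

0.445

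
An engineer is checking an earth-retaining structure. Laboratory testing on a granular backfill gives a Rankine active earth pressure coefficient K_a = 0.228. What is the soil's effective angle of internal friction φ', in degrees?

K_a = tan²(45° − φ/2) ⇒ 45° − φ/2 = arctan(√0.228) = 25.52°.
φ = 2(45° − 25.52°) = 38.95°.

39.0°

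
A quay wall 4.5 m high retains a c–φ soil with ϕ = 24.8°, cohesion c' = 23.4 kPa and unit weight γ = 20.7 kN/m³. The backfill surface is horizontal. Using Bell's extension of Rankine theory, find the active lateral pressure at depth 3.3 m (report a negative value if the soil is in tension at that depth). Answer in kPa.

K_a = (1 − sin φ)/(1 + sin φ) = 0.4090.
σ_a = K_a γ z − 2c√K_a = 0.4090×20.7×3.3 − 2×23.4×0.6395 = -1.991 kPa.

-1.99 kPa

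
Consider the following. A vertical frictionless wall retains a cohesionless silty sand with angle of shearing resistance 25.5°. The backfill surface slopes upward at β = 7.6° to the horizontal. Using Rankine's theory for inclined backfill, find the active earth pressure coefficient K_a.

0.411

K_a = cos β · (cos β − √(cos²β − cos²φ)) / (cos β + √(cos²β − cos²φ)).
cos β = 0.9912, cos φ = 0.9026, √(cos²β − cos²φ) = 0.4097.
K_a = 0.9912 × (0.9912 − 0.4097)/(0.9912 + 0.4097) = 0.4115.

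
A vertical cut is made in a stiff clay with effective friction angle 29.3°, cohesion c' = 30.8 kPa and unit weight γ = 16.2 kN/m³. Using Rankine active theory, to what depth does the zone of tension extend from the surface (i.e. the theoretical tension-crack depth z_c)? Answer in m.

6.49 m

K_a = tan²(45° − 29.3°/2) = 0.3428; √K_a = 0.5855.
The active pressure is zero where K_a γ z = 2c√K_a, so z_c = 2c/(γ√K_a) = 2×30.8/(16.2×0.5855) = 6.494 m.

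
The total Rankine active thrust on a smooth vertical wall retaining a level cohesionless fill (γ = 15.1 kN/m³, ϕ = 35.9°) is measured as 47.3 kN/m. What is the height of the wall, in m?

K_a = 0.2607. P_a = ½ K_a γ H² ⇒ H = √(2P_a/(K_a γ)).
H = √(2×47.3/(0.2607×15.1)) = 4.902 m.

4.90 m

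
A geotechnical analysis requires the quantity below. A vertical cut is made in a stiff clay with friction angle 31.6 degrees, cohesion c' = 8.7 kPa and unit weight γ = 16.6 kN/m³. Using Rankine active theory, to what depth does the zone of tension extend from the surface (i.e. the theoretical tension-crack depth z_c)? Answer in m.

K_a = tan²(45° − 31.6°/2) = 0.3123; √K_a = 0.5589.
The active pressure is zero where K_a γ z = 2c√K_a, so z_c = 2c/(γ√K_a) = 2×8.7/(16.6×0.5589) = 1.876 m.

1.88 m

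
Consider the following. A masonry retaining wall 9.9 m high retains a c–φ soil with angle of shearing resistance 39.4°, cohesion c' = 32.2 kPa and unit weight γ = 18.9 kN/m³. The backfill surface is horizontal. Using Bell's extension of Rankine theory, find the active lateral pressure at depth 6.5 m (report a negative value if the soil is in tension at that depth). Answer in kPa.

K_a = (1 − sin φ)/(1 + sin φ) = 0.2234.
σ_a = K_a γ z − 2c√K_a = 0.2234×18.9×6.5 − 2×32.2×0.4727 = -2.992 kPa.

-2.99 kPa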